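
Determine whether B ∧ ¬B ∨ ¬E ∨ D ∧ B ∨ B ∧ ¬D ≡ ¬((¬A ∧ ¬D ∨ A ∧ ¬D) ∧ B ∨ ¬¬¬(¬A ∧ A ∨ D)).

E1: B ∧ ¬B ∨ ¬E ∨ D ∧ B ∨ B ∧ ¬D
    = ¬E ∨ D ∧ B ∨ B ∧ ¬D
    = ¬E ∨ B
E2: ¬((¬A ∧ ¬D ∨ A ∧ ¬D) ∧ B ∨ ¬¬¬(¬A ∧ A ∨ D))
    = ¬((¬A ∧ ¬D ∨ A ∧ ¬D) ∧ B ∨ ¬(¬A ∧ A ∨ D))
    = ¬((¬A ∧ ¬D ∨ A ∧ ¬D) ∧ B ∨ ¬D)
    = ¬(¬D ∧ B ∨ ¬D)
    = ¬¬D
    = D
These differ: at A=0, B=0, D=0, E=0, E1 = 1 but E2 = 0.

No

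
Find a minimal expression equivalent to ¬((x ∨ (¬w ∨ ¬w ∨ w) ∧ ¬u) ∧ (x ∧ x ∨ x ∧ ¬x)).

¬((x ∨ (¬w ∨ ¬w ∨ w) ∧ ¬u) ∧ (x ∧ x ∨ x ∧ ¬x))
= ¬((x ∨ (¬w ∨ w) ∧ ¬u) ∧ (x ∧ x ∨ x ∧ ¬x))   [idempotence]
= ¬((x ∨ (¬w ∨ w) ∧ ¬u) ∧ x)   [distribution]
= ¬((x ∨ ¬u) ∧ x)   [complement / identity]
= ¬x   [absorption]

¬x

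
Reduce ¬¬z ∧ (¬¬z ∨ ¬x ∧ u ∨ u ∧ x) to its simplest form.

¬¬z ∧ (¬¬z ∨ ¬x ∧ u ∨ u ∧ x)
= ¬¬z ∧ (¬¬z ∨ u)   (distribution)
= ¬¬z   (absorption)
= z   (double negation)

z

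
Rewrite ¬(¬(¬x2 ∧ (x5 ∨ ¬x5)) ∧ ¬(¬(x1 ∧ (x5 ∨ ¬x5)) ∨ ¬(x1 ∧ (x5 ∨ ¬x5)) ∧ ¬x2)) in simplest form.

¬x2 ∨ ¬x1

¬(¬(¬x2 ∧ (x5 ∨ ¬x5)) ∧ ¬(¬(x1 ∧ (x5 ∨ ¬x5)) ∨ ¬(x1 ∧ (x5 ∨ ¬x5)) ∧ ¬x2))
= ¬(¬¬x2 ∧ ¬(¬(x1 ∧ (x5 ∨ ¬x5)) ∨ ¬(x1 ∧ (x5 ∨ ¬x5)) ∧ ¬x2))   — complement / identity
= ¬(¬¬x2 ∧ ¬¬(x1 ∧ (x5 ∨ ¬x5)))   — absorption
= ¬x2 ∨ ¬(x1 ∧ (x5 ∨ ¬x5))   — De Morgan
= ¬x2 ∨ ¬x1   — complement / identity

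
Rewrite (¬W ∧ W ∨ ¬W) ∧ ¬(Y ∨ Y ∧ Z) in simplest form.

(¬W ∧ W ∨ ¬W) ∧ ¬(Y ∨ Y ∧ Z)
= (¬W ∧ W ∨ ¬W) ∧ ¬Y   [absorption]
= ¬W ∧ ¬Y   [complement / identity]

¬W ∧ ¬Y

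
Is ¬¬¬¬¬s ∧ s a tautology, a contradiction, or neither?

¬¬¬¬¬s ∧ s
= ¬¬¬s ∧ s
= ¬s ∧ s
= False

contradiction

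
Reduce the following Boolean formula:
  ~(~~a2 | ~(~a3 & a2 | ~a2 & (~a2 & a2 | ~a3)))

~a2 & ~a3

~(~~a2 | ~(~a3 & a2 | ~a2 & (~a2 & a2 | ~a3)))
= ~(~~a2 | ~(~a3 & a2 | ~a2 & ~a3))   (complement / identity)
= ~a2 & (~a3 & a2 | ~a2 & ~a3)   (De Morgan)
= ~a2 & ~a3   (distribution)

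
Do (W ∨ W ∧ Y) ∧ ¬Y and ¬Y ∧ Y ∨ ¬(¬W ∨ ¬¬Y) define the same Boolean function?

E1: (W ∨ W ∧ Y) ∧ ¬Y
    = W ∧ ¬Y   (absorption)
E2: ¬Y ∧ Y ∨ ¬(¬W ∨ ¬¬Y)
    = ¬Y ∧ Y ∨ W ∧ ¬Y   (De Morgan)
    = W ∧ ¬Y   (complement / identity)
Both reduce to W ∧ ¬Y, so they are equivalent.

Yes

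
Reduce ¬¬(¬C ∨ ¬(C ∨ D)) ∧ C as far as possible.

False

¬¬(¬C ∨ ¬(C ∨ D)) ∧ C
= ¬(C ∧ (C ∨ D)) ∧ C   (De Morgan)
= ¬C ∧ C   (absorption)
= False   (complement)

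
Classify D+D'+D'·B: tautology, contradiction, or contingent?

D+D'+D'·B
= D+D'   — absorption
= 1   — complement

tautology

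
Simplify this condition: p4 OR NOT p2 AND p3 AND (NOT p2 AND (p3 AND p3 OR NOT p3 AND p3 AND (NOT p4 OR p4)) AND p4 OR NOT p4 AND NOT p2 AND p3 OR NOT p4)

p4 OR NOT p2 AND p3 AND (NOT p2 AND (p3 AND p3 OR NOT p3 AND p3 AND (NOT p4 OR p4)) AND p4 OR NOT p4 AND NOT p2 AND p3 OR NOT p4)
= p4 OR NOT p2 AND p3 AND (NOT p2 AND (p3 AND p3 OR NOT p3 AND p3) AND p4 OR NOT p4 AND NOT p2 AND p3 OR NOT p4)   [complement / identity]
= p4 OR NOT p2 AND p3 AND (NOT p2 AND p3 AND p4 OR NOT p4 AND NOT p2 AND p3 OR NOT p4)   [distribution]
= p4 OR NOT p2 AND p3 AND (NOT p2 AND p3 OR NOT p4)   [distribution]
= p4 OR NOT p2 AND p3   [absorption]

p4 OR NOT p2 AND p3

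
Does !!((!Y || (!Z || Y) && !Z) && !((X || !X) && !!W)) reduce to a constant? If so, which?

!!((!Y || (!Z || Y) && !Z) && !((X || !X) && !!W))
= !!((!Y || (!Z || Y) && !Z) && !!!W)   (complement / identity)
= !!((!Y || (!Z || Y) && !Z) && !W)   (double negation)
= (!Y || (!Z || Y) && !Z) && !W   (double negation)
= (!Y || !Z) && !W   (absorption)
This depends on W, Y, Z, so it is not a constant.

no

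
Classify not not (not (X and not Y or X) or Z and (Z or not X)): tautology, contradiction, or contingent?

not not (not (X and not Y or X) or Z and (Z or not X))
= not not (not (X and not Y or X) or Z)   [absorption]
= not not (not X or Z)   [absorption]
= not X or Z   [double negation]
This depends on X, Z, so it is not a constant.

contingent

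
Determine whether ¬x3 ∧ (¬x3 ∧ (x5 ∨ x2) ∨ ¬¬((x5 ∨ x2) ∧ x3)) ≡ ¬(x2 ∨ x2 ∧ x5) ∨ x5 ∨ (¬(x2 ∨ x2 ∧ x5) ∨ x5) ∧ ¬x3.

E1: ¬x3 ∧ (¬x3 ∧ (x5 ∨ x2) ∨ ¬¬((x5 ∨ x2) ∧ x3))
    = ¬x3 ∧ (¬x3 ∧ (x5 ∨ x2) ∨ (x5 ∨ x2) ∧ x3)   [double negation]
    = ¬x3 ∧ (x5 ∨ x2)   [distribution]
E2: ¬(x2 ∨ x2 ∧ x5) ∨ x5 ∨ (¬(x2 ∨ x2 ∧ x5) ∨ x5) ∧ ¬x3
    = ¬(x2 ∨ x2 ∧ x5) ∨ x5   [absorption]
    = ¬x2 ∨ x5   [absorption]
These differ: at x2=0, x3=1, x5=0, E1 = 0 but E2 = 1.

No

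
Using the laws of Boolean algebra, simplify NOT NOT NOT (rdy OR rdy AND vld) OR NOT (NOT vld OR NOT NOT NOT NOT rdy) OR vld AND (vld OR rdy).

NOT rdy OR vld

NOT NOT NOT (rdy OR rdy AND vld) OR NOT (NOT vld OR NOT NOT NOT NOT rdy) OR vld AND (vld OR rdy)
= NOT (rdy OR rdy AND vld) OR NOT (NOT vld OR NOT NOT NOT NOT rdy) OR vld AND (vld OR rdy)
= NOT (rdy OR rdy AND vld) OR NOT (NOT vld OR NOT NOT NOT NOT rdy) OR vld
= NOT (rdy OR rdy AND vld) OR NOT (NOT vld OR NOT NOT rdy) OR vld
= NOT (rdy OR rdy AND vld) OR vld AND NOT rdy OR vld
= NOT (rdy OR rdy AND vld) OR vld
= NOT rdy OR vld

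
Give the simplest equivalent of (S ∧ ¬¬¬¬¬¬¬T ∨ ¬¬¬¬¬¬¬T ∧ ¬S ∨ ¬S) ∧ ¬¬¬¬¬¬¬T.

¬T

(S ∧ ¬¬¬¬¬¬¬T ∨ ¬¬¬¬¬¬¬T ∧ ¬S ∨ ¬S) ∧ ¬¬¬¬¬¬¬T
= (¬¬¬¬¬¬¬T ∨ ¬S) ∧ ¬¬¬¬¬¬¬T
= ¬¬¬¬¬¬¬T
= ¬¬¬¬¬T
= ¬¬¬T
= ¬T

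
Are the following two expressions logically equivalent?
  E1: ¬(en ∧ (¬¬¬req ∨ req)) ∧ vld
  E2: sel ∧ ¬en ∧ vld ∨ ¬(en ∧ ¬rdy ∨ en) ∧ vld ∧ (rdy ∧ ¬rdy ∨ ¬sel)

Yes

E1: ¬(en ∧ (¬¬¬req ∨ req)) ∧ vld
    = ¬(en ∧ (¬req ∨ req)) ∧ vld
    = ¬en ∧ vld
E2: sel ∧ ¬en ∧ vld ∨ ¬(en ∧ ¬rdy ∨ en) ∧ vld ∧ (rdy ∧ ¬rdy ∨ ¬sel)
    = sel ∧ ¬en ∧ vld ∨ ¬(en ∧ ¬rdy ∨ en) ∧ vld ∧ ¬sel
    = sel ∧ ¬en ∧ vld ∨ ¬en ∧ vld ∧ ¬sel
    = ¬en ∧ vld
Both reduce to ¬en ∧ vld, so they are equivalent.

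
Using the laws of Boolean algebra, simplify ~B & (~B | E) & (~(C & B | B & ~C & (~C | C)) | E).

~B & (~B | E) & (~(C & B | B & ~C & (~C | C)) | E)
= ~B & (~B | E) & (~(C & B | B & ~C) | E)   [complement / identity]
= ~B & (~B | E) & (~B | E)   [distribution]
= ~B & (~B | E)   [idempotence]
= ~B   [absorption]

~B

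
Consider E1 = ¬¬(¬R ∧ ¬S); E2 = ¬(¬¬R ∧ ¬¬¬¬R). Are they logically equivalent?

E1: ¬¬(¬R ∧ ¬S)
    = ¬R ∧ ¬S   (double negation)
E2: ¬(¬¬R ∧ ¬¬¬¬R)
    = ¬(¬¬R ∧ ¬¬R)   (double negation)
    = ¬¬¬R   (idempotence)
    = ¬R   (double negation)
These differ: at R=0, S=1, E1 = 0 but E2 = 1.

No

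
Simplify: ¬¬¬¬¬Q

¬¬¬¬¬Q
= ¬¬¬Q   [double negation]
= ¬Q   [double negation]

¬Q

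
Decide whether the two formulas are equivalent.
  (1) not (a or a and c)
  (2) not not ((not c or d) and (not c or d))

E1: not (a or a and c)
    = not a   [absorption]
E2: not not ((not c or d) and (not c or d))
    = not not (not c or d)   [idempotence]
    = not c or d   [double negation]
These differ: at a=1, c=0, d=0, E1 = 0 but E2 = 1.

No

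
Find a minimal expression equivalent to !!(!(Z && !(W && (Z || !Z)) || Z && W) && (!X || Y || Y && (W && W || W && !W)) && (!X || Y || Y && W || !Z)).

!!(!(Z && !(W && (Z || !Z)) || Z && W) && (!X || Y || Y && (W && W || W && !W)) && (!X || Y || Y && W || !Z))
= !!(!(Z && !W || Z && W) && (!X || Y || Y && (W && W || W && !W)) && (!X || Y || Y && W || !Z))   [complement / identity]
= !!(!(Z && !W || Z && W) && (!X || Y || Y && W) && (!X || Y || Y && W || !Z))   [distribution]
= !!(!(Z && !W || Z && W) && (!X || Y || Y && W))   [absorption]
= !!(!(Z && !W || Z && W) && (!X || Y))   [absorption]
= !!(!Z && (!X || Y))   [distribution]
= !Z && (!X || Y)   [double negation]

!Z && (!X || Y)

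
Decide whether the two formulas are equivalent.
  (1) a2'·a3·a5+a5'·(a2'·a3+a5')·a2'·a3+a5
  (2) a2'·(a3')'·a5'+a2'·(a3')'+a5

Yes

E1: a2'·a3·a5+a5'·(a2'·a3+a5')·a2'·a3+a5
    = a2'·a3·a5+a5'·a2'·a3+a5
    = a2'·a3+a5
E2: a2'·(a3')'·a5'+a2'·(a3')'+a5
    = a2'·(a3')'+a5
    = a2'·a3+a5
Both reduce to a2'·a3+a5, so they are equivalent.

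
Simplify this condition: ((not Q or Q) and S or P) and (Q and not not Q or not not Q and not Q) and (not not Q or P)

(S or P) and Q

((not Q or Q) and S or P) and (Q and not not Q or not not Q and not Q) and (not not Q or P)
= ((not Q or Q) and S or P) and not not Q and (not not Q or P)
= ((not Q or Q) and S or P) and not not Q
= (S or P) and not not Q
= (S or P) and Q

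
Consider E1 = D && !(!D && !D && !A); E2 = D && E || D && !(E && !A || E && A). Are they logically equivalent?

E1: D && !(!D && !D && !A)
    = D && !(!D && !A)   [idempotence]
    = D && (D || A)   [De Morgan]
    = D   [absorption]
E2: D && E || D && !(E && !A || E && A)
    = D && E || D && !E   [distribution]
    = D   [distribution]
Both reduce to D, so they are equivalent.

Yes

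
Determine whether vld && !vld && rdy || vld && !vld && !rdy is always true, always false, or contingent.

vld && !vld && rdy || vld && !vld && !rdy
= (rdy || !rdy) && vld && !vld
= vld && !vld
= false

always false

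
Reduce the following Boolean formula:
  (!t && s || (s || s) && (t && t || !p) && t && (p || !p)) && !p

(!t && s || (s || s) && (t && t || !p) && t && (p || !p)) && !p
= (!t && s || s && (t && t || !p) && t && (p || !p)) && !p
= (!t && s || s && (t || !p) && t && (p || !p)) && !p
= (!t && s || s && t && (p || !p)) && !p
= (!t && s || s && t) && !p
= s && !p

s && !p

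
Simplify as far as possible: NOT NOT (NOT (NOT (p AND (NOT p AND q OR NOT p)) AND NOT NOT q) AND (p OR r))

NOT q AND (p OR r)

NOT NOT (NOT (NOT (p AND (NOT p AND q OR NOT p)) AND NOT NOT q) AND (p OR r))
= NOT NOT (NOT (NOT (p AND NOT p) AND NOT NOT q) AND (p OR r))   (absorption)
= NOT NOT ((p AND NOT p OR NOT q) AND (p OR r))   (De Morgan)
= (p AND NOT p OR NOT q) AND (p OR r)   (double negation)
= NOT q AND (p OR r)   (complement / identity)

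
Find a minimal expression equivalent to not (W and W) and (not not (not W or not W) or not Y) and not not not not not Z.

not W and not Z

not (W and W) and (not not (not W or not W) or not Y) and not not not not not Z
= not (W and W) and (not not (not W or not W) or not Y) and not not not Z
= not (W and W) and (not (W and W) or not Y) and not not not Z
= not (W and W) and not not not Z
= not W and not not not Z
= not W and not Z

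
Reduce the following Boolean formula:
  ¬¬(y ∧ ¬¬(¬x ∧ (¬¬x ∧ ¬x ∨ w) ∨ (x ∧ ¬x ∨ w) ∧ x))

¬¬(y ∧ ¬¬(¬x ∧ (¬¬x ∧ ¬x ∨ w) ∨ (x ∧ ¬x ∨ w) ∧ x))
= ¬¬(y ∧ ¬¬(¬x ∧ (x ∧ ¬x ∨ w) ∨ (x ∧ ¬x ∨ w) ∧ x))   (double negation)
= ¬¬(y ∧ ¬¬(x ∧ ¬x ∨ w))   (distribution)
= ¬¬(y ∧ ¬¬w)   (complement / identity)
= ¬¬(y ∧ w)   (double negation)
= y ∧ w   (double negation)

y ∧ w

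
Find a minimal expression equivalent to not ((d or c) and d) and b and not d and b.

not d and b

not ((d or c) and d) and b and not d and b
= not d and b and not d and b   — absorption
= not d and b   — idempotence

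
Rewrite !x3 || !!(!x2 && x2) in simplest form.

!x3 || !!(!x2 && x2)
= !x3 || !x2 && x2
= !x3

!x3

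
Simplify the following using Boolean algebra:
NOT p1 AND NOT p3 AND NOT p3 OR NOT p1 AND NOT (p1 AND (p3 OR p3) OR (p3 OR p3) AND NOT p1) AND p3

NOT p1 AND NOT p3 AND NOT p3 OR NOT p1 AND NOT (p1 AND (p3 OR p3) OR (p3 OR p3) AND NOT p1) AND p3
= NOT p1 AND NOT p3 AND NOT p3 OR NOT p1 AND NOT (p3 OR p3) AND p3   — distribution
= NOT p1 AND NOT p3 AND NOT p3 OR NOT p1 AND NOT p3 AND p3   — idempotence
= NOT p1 AND NOT p3   — distribution

NOT p1 AND NOT p3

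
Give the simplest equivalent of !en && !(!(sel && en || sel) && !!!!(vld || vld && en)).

!en && !(!(sel && en || sel) && !!!!(vld || vld && en))
= !en && !(!(sel && en || sel) && !!(vld || vld && en))   — double negation
= !en && !(!(sel && en || sel) && !!vld)   — absorption
= !en && (sel && en || sel || !vld)   — De Morgan
= !en && (sel || !vld)   — absorption

!en && (sel || !vld)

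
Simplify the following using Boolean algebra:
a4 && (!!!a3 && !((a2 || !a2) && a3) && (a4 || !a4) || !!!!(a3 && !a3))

a4 && !a3

a4 && (!!!a3 && !((a2 || !a2) && a3) && (a4 || !a4) || !!!!(a3 && !a3))
= a4 && (!!!a3 && !((a2 || !a2) && a3) || !!!!(a3 && !a3))   — complement / identity
= a4 && (!a3 && !((a2 || !a2) && a3) || !!!!(a3 && !a3))   — double negation
= a4 && (!a3 && !((a2 || !a2) && a3) || !!(a3 && !a3))   — double negation
= a4 && (!a3 && !a3 || !!(a3 && !a3))   — complement / identity
= a4 && (!a3 && !a3 || a3 && !a3)   — double negation
= a4 && !a3   — distribution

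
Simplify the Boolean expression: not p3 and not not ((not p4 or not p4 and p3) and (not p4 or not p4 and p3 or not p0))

not p3 and not p4

not p3 and not not ((not p4 or not p4 and p3) and (not p4 or not p4 and p3 or not p0))
= not p3 and not not (not p4 or not p4 and p3)
= not p3 and not not not p4
= not p3 and not p4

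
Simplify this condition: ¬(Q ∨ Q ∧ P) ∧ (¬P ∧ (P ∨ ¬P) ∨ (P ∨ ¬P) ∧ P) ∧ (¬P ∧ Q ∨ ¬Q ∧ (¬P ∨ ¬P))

¬(Q ∨ Q ∧ P) ∧ (¬P ∧ (P ∨ ¬P) ∨ (P ∨ ¬P) ∧ P) ∧ (¬P ∧ Q ∨ ¬Q ∧ (¬P ∨ ¬P))
= ¬(Q ∨ Q ∧ P) ∧ (¬P ∧ (P ∨ ¬P) ∨ (P ∨ ¬P) ∧ P) ∧ (¬P ∧ Q ∨ ¬Q ∧ ¬P)   — idempotence
= ¬(Q ∨ Q ∧ P) ∧ (P ∨ ¬P) ∧ (¬P ∧ Q ∨ ¬Q ∧ ¬P)   — distribution
= ¬(Q ∨ Q ∧ P) ∧ (¬P ∧ Q ∨ ¬Q ∧ ¬P)   — complement / identity
= ¬Q ∧ (¬P ∧ Q ∨ ¬Q ∧ ¬P)   — absorption
= ¬Q ∧ ¬P   — distribution

¬Q ∧ ¬P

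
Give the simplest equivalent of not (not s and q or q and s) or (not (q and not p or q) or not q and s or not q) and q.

not q

not (not s and q or q and s) or (not (q and not p or q) or not q and s or not q) and q
= not (not s and q or q and s) or (not q or not q and s or not q) and q   (absorption)
= not q or (not q or not q and s or not q) and q   (distribution)
= not q or (not q or not q) and q   (absorption)
= not q or not q and q   (idempotence)
= not q   (complement / identity)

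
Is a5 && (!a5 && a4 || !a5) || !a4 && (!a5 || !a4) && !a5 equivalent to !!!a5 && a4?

No

E1: a5 && (!a5 && a4 || !a5) || !a4 && (!a5 || !a4) && !a5
    = a5 && (!a5 && a4 || !a5) || !a4 && !a5
    = a5 && !a5 || !a4 && !a5
    = !a4 && !a5
E2: !!!a5 && a4
    = !a5 && a4
These differ: at a4=0, a5=0, E1 = 1 but E2 = 0.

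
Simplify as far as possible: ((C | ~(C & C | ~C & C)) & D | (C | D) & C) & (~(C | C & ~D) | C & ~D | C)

((C | ~(C & C | ~C & C)) & D | (C | D) & C) & (~(C | C & ~D) | C & ~D | C)
= ((C | ~(C & C | ~C & C)) & D | C) & (~(C | C & ~D) | C & ~D | C)   — absorption
= ((C | ~(C & C | ~C & C)) & D | C) & (~C | C & ~D | C)   — absorption
= ((C | ~C) & D | C) & (~C | C & ~D | C)   — distribution
= ((C | ~C) & D | C) & (~C | C)   — absorption
= (C | ~C) & D | C   — complement / identity
= D | C   — complement / identity

D | C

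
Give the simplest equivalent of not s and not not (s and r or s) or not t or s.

not t or s

not s and not not (s and r or s) or not t or s
= not s and (s and r or s) or not t or s   [double negation]
= not s and s or not t or s   [absorption]
= not t or s   [complement / identity]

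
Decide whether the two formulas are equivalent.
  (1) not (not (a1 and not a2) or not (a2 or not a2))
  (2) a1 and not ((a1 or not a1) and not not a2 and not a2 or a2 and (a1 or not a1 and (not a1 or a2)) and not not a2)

Yes

E1: not (not (a1 and not a2) or not (a2 or not a2))
    = a1 and not a2 and (a2 or not a2)   — De Morgan
    = a1 and not a2   — complement / identity
E2: a1 and not ((a1 or not a1) and not not a2 and not a2 or a2 and (a1 or not a1 and (not a1 or a2)) and not not a2)
    = a1 and not ((a1 or not a1) and not not a2 and not a2 or a2 and (a1 or not a1) and not not a2)   — absorption
    = a1 and not ((a1 or not a1) and not not a2)   — distribution
    = a1 and not not not a2   — complement / identity
    = a1 and not a2   — double negation
Both reduce to a1 and not a2, so they are equivalent.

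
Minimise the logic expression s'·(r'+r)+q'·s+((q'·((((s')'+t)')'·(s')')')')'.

s'+q'

s'·(r'+r)+q'·s+((q'·((((s')'+t)')'·(s')')')')'
= s'+q'·s+((q'·((((s')'+t)')'·(s')')')')'
= s'+q'·s+q'·((((s')'+t)')'·(s')')'
= s'+q'·s+q'·(((s')'+t)·(s')')'
= s'+q'·s+q'·((s')')'
= s'+q'·s+q'·s'
= s'+q'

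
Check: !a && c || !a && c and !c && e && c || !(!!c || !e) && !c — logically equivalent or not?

E1: !a && c || !a && c
    = !a && c   — idempotence
E2: !c && e && c || !(!!c || !e) && !c
    = !c && e && c || !c && e && !c   — De Morgan
    = !c && e   — distribution
These differ: at a=0, c=0, e=1, E1 = 0 but E2 = 1.

No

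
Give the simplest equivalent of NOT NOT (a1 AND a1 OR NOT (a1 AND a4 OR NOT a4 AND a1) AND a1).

NOT NOT (a1 AND a1 OR NOT (a1 AND a4 OR NOT a4 AND a1) AND a1)
= NOT NOT (a1 AND a1 OR NOT a1 AND a1)
= NOT NOT a1
= a1

a1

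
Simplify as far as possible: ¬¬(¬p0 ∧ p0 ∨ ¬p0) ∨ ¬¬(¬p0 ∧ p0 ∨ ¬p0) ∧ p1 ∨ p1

¬¬(¬p0 ∧ p0 ∨ ¬p0) ∨ ¬¬(¬p0 ∧ p0 ∨ ¬p0) ∧ p1 ∨ p1
= ¬¬(¬p0 ∧ p0 ∨ ¬p0) ∨ p1
= ¬¬¬p0 ∨ p1
= ¬p0 ∨ p1

¬p0 ∨ p1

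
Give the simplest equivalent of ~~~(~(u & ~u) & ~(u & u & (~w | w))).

u

~~~(~(u & ~u) & ~(u & u & (~w | w)))
= ~~~(~(u & ~u) & ~(u & u))   [complement / identity]
= ~~(u & ~u | u & u)   [De Morgan]
= ~~u   [distribution]
= u   [double negation]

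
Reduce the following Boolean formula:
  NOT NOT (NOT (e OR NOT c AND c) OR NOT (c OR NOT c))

NOT e

NOT NOT (NOT (e OR NOT c AND c) OR NOT (c OR NOT c))
= NOT NOT (NOT e OR NOT (c OR NOT c))   (complement / identity)
= NOT (e AND (c OR NOT c))   (De Morgan)
= NOT e   (complement / identity)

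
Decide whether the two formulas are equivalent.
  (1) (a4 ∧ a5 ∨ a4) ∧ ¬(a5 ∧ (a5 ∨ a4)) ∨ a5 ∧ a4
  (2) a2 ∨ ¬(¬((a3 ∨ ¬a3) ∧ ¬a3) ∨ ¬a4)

E1: (a4 ∧ a5 ∨ a4) ∧ ¬(a5 ∧ (a5 ∨ a4)) ∨ a5 ∧ a4
    = a4 ∧ ¬(a5 ∧ (a5 ∨ a4)) ∨ a5 ∧ a4   [absorption]
    = a4 ∧ ¬a5 ∨ a5 ∧ a4   [absorption]
    = a4   [distribution]
E2: a2 ∨ ¬(¬((a3 ∨ ¬a3) ∧ ¬a3) ∨ ¬a4)
    = a2 ∨ (a3 ∨ ¬a3) ∧ ¬a3 ∧ a4   [De Morgan]
    = a2 ∨ ¬a3 ∧ a4   [complement / identity]
These differ: at a2=1, a3=0, a4=0, a5=0, E1 = 0 but E2 = 1.

No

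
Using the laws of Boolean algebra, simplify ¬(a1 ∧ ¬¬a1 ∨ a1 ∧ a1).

¬a1

¬(a1 ∧ ¬¬a1 ∨ a1 ∧ a1)
= ¬((¬¬a1 ∨ a1) ∧ a1)
= ¬((a1 ∨ a1) ∧ a1)
= ¬(a1 ∧ a1)
= ¬a1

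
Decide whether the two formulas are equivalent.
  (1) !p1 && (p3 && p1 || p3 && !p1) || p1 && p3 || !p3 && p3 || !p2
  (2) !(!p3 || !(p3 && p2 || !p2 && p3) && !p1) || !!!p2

E1: !p1 && (p3 && p1 || p3 && !p1) || p1 && p3 || !p3 && p3 || !p2
    = !p1 && p3 || p1 && p3 || !p3 && p3 || !p2
    = !p1 && p3 || p1 && p3 || !p2
    = p3 || !p2
E2: !(!p3 || !(p3 && p2 || !p2 && p3) && !p1) || !!!p2
    = !(!p3 || !p3 && !p1) || !!!p2
    = !(!p3 || !p3 && !p1) || !p2
    = !!p3 || !p2
    = p3 || !p2
Both reduce to p3 || !p2, so they are equivalent.

Yes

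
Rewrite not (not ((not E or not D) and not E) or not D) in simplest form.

not (not ((not E or not D) and not E) or not D)
= (not E or not D) and not E and D
= not E and D

not E and D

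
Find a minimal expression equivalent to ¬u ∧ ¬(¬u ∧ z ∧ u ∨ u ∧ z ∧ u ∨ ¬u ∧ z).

¬u ∧ ¬z

¬u ∧ ¬(¬u ∧ z ∧ u ∨ u ∧ z ∧ u ∨ ¬u ∧ z)
= ¬u ∧ ¬(z ∧ u ∨ ¬u ∧ z)   (distribution)
= ¬u ∧ ¬z   (distribution)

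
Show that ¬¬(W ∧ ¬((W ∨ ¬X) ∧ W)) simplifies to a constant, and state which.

¬¬(W ∧ ¬((W ∨ ¬X) ∧ W))
= W ∧ ¬((W ∨ ¬X) ∧ W)
= W ∧ ¬W
= False

False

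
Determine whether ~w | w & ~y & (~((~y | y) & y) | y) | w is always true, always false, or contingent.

always true

~w | w & ~y & (~((~y | y) & y) | y) | w
= ~w | w & ~y & (~y | y) | w
= ~w | w & ~y | w
= ~w | w
= 1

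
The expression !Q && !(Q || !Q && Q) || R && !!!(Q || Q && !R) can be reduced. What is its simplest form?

!Q

!Q && !(Q || !Q && Q) || R && !!!(Q || Q && !R)
= !Q && !(Q || !Q && Q) || R && !(Q || Q && !R)   [double negation]
= !Q && !(Q || !Q && Q) || R && !Q   [absorption]
= !Q && (!(Q || !Q && Q) || R)   [distribution]
= !Q && (!Q || R)   [complement / identity]
= !Q   [absorption]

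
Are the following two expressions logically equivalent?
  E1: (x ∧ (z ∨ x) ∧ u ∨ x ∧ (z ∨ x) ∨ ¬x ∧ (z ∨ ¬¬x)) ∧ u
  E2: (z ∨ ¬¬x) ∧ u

E1: (x ∧ (z ∨ x) ∧ u ∨ x ∧ (z ∨ x) ∨ ¬x ∧ (z ∨ ¬¬x)) ∧ u
    = (x ∧ (z ∨ x) ∨ ¬x ∧ (z ∨ ¬¬x)) ∧ u
    = (x ∧ (z ∨ x) ∨ ¬x ∧ (z ∨ x)) ∧ u
    = (z ∨ x) ∧ u
E2: (z ∨ ¬¬x) ∧ u
    = (z ∨ x) ∧ u
Both reduce to (z ∨ x) ∧ u, so they are equivalent.

Yes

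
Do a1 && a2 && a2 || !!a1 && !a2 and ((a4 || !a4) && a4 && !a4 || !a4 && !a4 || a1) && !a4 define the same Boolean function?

No

E1: a1 && a2 && a2 || !!a1 && !a2
    = a1 && a2 || !!a1 && !a2   [idempotence]
    = a1 && a2 || a1 && !a2   [double negation]
    = a1   [distribution]
E2: ((a4 || !a4) && a4 && !a4 || !a4 && !a4 || a1) && !a4
    = (a4 && !a4 || !a4 && !a4 || a1) && !a4   [complement / identity]
    = (!a4 || a1) && !a4   [distribution]
    = !a4   [absorption]
These differ: at a1=0, a2=0, a4=0, E1 = 0 but E2 = 1.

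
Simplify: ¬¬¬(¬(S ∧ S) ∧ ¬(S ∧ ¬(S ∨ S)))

¬¬¬(¬(S ∧ S) ∧ ¬(S ∧ ¬(S ∨ S)))
= ¬(¬(S ∧ S) ∧ ¬(S ∧ ¬(S ∨ S)))
= ¬(¬(S ∧ S) ∧ ¬(S ∧ ¬S))
= S ∧ S ∨ S ∧ ¬S
= S

S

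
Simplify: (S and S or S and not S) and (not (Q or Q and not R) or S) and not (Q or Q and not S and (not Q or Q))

(S and S or S and not S) and (not (Q or Q and not R) or S) and not (Q or Q and not S and (not Q or Q))
= (S and S or S and not S) and (not Q or S) and not (Q or Q and not S and (not Q or Q))   — absorption
= (S or S and not S) and (not Q or S) and not (Q or Q and not S and (not Q or Q))   — idempotence
= (S or S and not S) and (not Q or S) and not (Q or Q and not S)   — complement / identity
= S and (not Q or S) and not (Q or Q and not S)   — complement / identity
= S and (not Q or S) and not Q   — absorption
= S and not Q   — absorption

S and not Q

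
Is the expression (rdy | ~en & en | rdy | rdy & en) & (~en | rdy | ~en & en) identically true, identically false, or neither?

neither

(rdy | ~en & en | rdy | rdy & en) & (~en | rdy | ~en & en)
= rdy | ~en & en | (rdy | rdy & en) & ~en   [distribution]
= rdy | ~en & en | rdy & ~en   [absorption]
= rdy | rdy & ~en   [complement / identity]
= rdy   [absorption]
This depends on rdy, so it is not a constant.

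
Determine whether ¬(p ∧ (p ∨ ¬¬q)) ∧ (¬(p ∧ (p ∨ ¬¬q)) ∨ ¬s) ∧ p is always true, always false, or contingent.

¬(p ∧ (p ∨ ¬¬q)) ∧ (¬(p ∧ (p ∨ ¬¬q)) ∨ ¬s) ∧ p
= ¬(p ∧ (p ∨ ¬¬q)) ∧ p   [absorption]
= ¬(p ∧ (p ∨ q)) ∧ p   [double negation]
= ¬p ∧ p   [absorption]
= False   [complement]

always false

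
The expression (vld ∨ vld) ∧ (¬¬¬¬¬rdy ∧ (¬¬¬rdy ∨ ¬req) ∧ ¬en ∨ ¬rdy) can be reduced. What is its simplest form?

vld ∧ ¬rdy

(vld ∨ vld) ∧ (¬¬¬¬¬rdy ∧ (¬¬¬rdy ∨ ¬req) ∧ ¬en ∨ ¬rdy)
= (vld ∨ vld) ∧ (¬¬¬rdy ∧ (¬¬¬rdy ∨ ¬req) ∧ ¬en ∨ ¬rdy)   — double negation
= vld ∧ (¬¬¬rdy ∧ (¬¬¬rdy ∨ ¬req) ∧ ¬en ∨ ¬rdy)   — idempotence
= vld ∧ (¬¬¬rdy ∧ ¬en ∨ ¬rdy)   — absorption
= vld ∧ (¬rdy ∧ ¬en ∨ ¬rdy)   — double negation
= vld ∧ ¬rdy   — absorption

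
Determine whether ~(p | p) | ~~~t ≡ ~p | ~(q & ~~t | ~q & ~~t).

Yes

E1: ~(p | p) | ~~~t
    = ~(p | p) | ~t
    = ~p | ~t
E2: ~p | ~(q & ~~t | ~q & ~~t)
    = ~p | ~~~t
    = ~p | ~t
Both reduce to ~p | ~t, so they are equivalent.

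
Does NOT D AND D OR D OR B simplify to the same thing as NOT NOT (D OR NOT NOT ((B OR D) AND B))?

Yes

E1: NOT D AND D OR D OR B
    = D OR B
E2: NOT NOT (D OR NOT NOT ((B OR D) AND B))
    = NOT NOT (D OR NOT NOT B)
    = NOT NOT (D OR B)
    = D OR B
Both reduce to D OR B, so they are equivalent.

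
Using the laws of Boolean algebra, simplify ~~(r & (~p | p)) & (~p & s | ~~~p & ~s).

~~(r & (~p | p)) & (~p & s | ~~~p & ~s)
= r & (~p | p) & (~p & s | ~~~p & ~s)   — double negation
= r & (~p | p) & (~p & s | ~p & ~s)   — double negation
= r & (~p | p) & ~p   — distribution
= r & ~p   — complement / identity

r & ~p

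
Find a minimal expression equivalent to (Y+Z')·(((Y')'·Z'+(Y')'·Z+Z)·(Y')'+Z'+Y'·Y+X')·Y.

Y

(Y+Z')·(((Y')'·Z'+(Y')'·Z+Z)·(Y')'+Z'+Y'·Y+X')·Y
= (Y+Z')·(((Y')'+Z)·(Y')'+Z'+Y'·Y+X')·Y
= (Y+Z')·(((Y')'+Z)·(Y')'+Z'+X')·Y
= (Y+Z')·((Y')'+Z'+X')·Y
= (Y+Z')·(Y+Z'+X')·Y
= (Y+Z')·Y
= Y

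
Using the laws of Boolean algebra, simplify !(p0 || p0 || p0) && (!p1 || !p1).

!p0 && !p1

!(p0 || p0 || p0) && (!p1 || !p1)
= !(p0 || p0) && (!p1 || !p1)
= !(p0 || p0) && !p1
= !p0 && !p1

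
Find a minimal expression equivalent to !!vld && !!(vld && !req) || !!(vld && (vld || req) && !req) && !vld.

!!vld && !!(vld && !req) || !!(vld && (vld || req) && !req) && !vld
= !!vld && !!(vld && !req) || !!(vld && !req) && !vld   — absorption
= vld && !!(vld && !req) || !!(vld && !req) && !vld   — double negation
= !!(vld && !req)   — distribution
= vld && !req   — double negation

vld && !req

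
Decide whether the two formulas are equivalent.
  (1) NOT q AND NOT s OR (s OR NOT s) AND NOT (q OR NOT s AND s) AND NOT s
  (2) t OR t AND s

No

E1: NOT q AND NOT s OR (s OR NOT s) AND NOT (q OR NOT s AND s) AND NOT s
    = NOT q AND NOT s OR (s OR NOT s) AND NOT q AND NOT s
    = NOT q AND NOT s OR NOT q AND NOT s
    = NOT q AND NOT s
E2: t OR t AND s
    = t
These differ: at q=1, s=0, t=1, E1 = 0 but E2 = 1.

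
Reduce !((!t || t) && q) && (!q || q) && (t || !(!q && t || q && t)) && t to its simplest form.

!((!t || t) && q) && (!q || q) && (t || !(!q && t || q && t)) && t
= !((!t || t) && q) && (!q || q) && (t || !t) && t   [distribution]
= !q && (!q || q) && (t || !t) && t   [complement / identity]
= !q && (!q || q) && t   [complement / identity]
= !q && t   [complement / identity]

!q && t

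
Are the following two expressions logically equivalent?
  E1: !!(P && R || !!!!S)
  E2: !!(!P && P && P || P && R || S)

Yes

E1: !!(P && R || !!!!S)
    = P && R || !!!!S   [double negation]
    = P && R || !!S   [double negation]
    = P && R || S   [double negation]
E2: !!(!P && P && P || P && R || S)
    = !!(!P && P || P && R || S)   [idempotence]
    = !P && P || P && R || S   [double negation]
    = P && R || S   [complement / identity]
Both reduce to P && R || S, so they are equivalent.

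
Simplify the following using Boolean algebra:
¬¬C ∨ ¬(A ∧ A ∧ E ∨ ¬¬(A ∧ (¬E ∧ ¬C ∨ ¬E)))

¬¬C ∨ ¬(A ∧ A ∧ E ∨ ¬¬(A ∧ (¬E ∧ ¬C ∨ ¬E)))
= ¬¬C ∨ ¬(A ∧ A ∧ E ∨ A ∧ (¬E ∧ ¬C ∨ ¬E))   (double negation)
= ¬¬C ∨ ¬(A ∧ A ∧ E ∨ A ∧ ¬E)   (absorption)
= ¬¬C ∨ ¬(A ∧ E ∨ A ∧ ¬E)   (idempotence)
= C ∨ ¬(A ∧ E ∨ A ∧ ¬E)   (double negation)
= C ∨ ¬A   (distribution)

C ∨ ¬A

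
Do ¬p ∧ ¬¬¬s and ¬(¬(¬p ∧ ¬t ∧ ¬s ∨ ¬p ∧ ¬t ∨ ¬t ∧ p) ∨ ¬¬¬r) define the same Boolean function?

E1: ¬p ∧ ¬¬¬s
    = ¬p ∧ ¬s   — double negation
E2: ¬(¬(¬p ∧ ¬t ∧ ¬s ∨ ¬p ∧ ¬t ∨ ¬t ∧ p) ∨ ¬¬¬r)
    = (¬p ∧ ¬t ∧ ¬s ∨ ¬p ∧ ¬t ∨ ¬t ∧ p) ∧ ¬¬r   — De Morgan
    = (¬p ∧ ¬t ∨ ¬t ∧ p) ∧ ¬¬r   — absorption
    = ¬t ∧ ¬¬r   — distribution
    = ¬t ∧ r   — double negation
These differ: at p=0, r=0, s=0, t=0, E1 = 1 but E2 = 0.

No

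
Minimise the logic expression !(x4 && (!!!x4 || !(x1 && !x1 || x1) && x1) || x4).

!(x4 && (!!!x4 || !(x1 && !x1 || x1) && x1) || x4)
= !(x4 && (!x4 || !(x1 && !x1 || x1) && x1) || x4)   — double negation
= !(x4 && (!x4 || !x1 && x1) || x4)   — complement / identity
= !(x4 && !x4 || x4)   — complement / identity
= !x4   — complement / identity

!x4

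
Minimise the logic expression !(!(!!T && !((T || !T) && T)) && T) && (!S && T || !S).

!(!(!!T && !((T || !T) && T)) && T) && (!S && T || !S)
= !(!(!!T && !T) && T) && (!S && T || !S)   (complement / identity)
= !((!T || T) && T) && (!S && T || !S)   (De Morgan)
= !T && (!S && T || !S)   (complement / identity)
= !T && !S   (absorption)

!T && !S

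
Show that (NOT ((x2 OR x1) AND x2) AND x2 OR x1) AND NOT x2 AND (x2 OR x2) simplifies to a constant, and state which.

FALSE

(NOT ((x2 OR x1) AND x2) AND x2 OR x1) AND NOT x2 AND (x2 OR x2)
= (NOT ((x2 OR x1) AND x2) AND x2 OR x1) AND NOT x2 AND x2
= (NOT x2 AND x2 OR x1) AND NOT x2 AND x2
= NOT x2 AND x2
= FALSE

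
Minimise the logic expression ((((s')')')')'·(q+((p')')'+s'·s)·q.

s'·q

((((s')')')')'·(q+((p')')'+s'·s)·q
= ((s')')'·(q+((p')')'+s'·s)·q   — double negation
= ((s')')'·(q+((p')')')·q   — complement / identity
= s'·(q+((p')')')·q   — double negation
= s'·(q+p')·q   — double negation
= s'·q   — absorption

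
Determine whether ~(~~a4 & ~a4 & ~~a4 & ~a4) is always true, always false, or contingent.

~(~~a4 & ~a4 & ~~a4 & ~a4)
= ~(~~a4 & ~a4)   (idempotence)
= ~a4 | a4   (De Morgan)
= 1   (complement)

always true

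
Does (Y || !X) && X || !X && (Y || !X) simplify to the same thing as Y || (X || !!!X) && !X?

Yes

E1: (Y || !X) && X || !X && (Y || !X)
    = Y || !X
E2: Y || (X || !!!X) && !X
    = Y || (X || !X) && !X
    = Y || !X
Both reduce to Y || !X, so they are equivalent.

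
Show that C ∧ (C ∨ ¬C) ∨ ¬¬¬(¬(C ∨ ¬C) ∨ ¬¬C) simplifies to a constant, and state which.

C ∧ (C ∨ ¬C) ∨ ¬¬¬(¬(C ∨ ¬C) ∨ ¬¬C)
= C ∧ (C ∨ ¬C) ∨ ¬¬((C ∨ ¬C) ∧ ¬C)   — De Morgan
= C ∧ (C ∨ ¬C) ∨ (C ∨ ¬C) ∧ ¬C   — double negation
= C ∨ ¬C   — distribution
= True   — complement

True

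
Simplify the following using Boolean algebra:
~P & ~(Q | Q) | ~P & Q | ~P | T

~P & ~(Q | Q) | ~P & Q | ~P | T
= ~P & ~(Q | Q) | ~P | T
= ~P & ~Q | ~P | T
= ~P | T

~P | T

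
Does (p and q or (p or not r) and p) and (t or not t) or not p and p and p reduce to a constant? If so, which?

no

(p and q or (p or not r) and p) and (t or not t) or not p and p and p
= (p and q or p) and (t or not t) or not p and p and p
= (p and q or p) and (t or not t) or not p and p
= p and q or p or not p and p
= p or not p and p
= p
This depends on p, so it is not a constant.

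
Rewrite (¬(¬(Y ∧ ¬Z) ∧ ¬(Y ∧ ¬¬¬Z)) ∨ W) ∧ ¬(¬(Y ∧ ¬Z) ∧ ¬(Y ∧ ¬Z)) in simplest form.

Y ∧ ¬Z

(¬(¬(Y ∧ ¬Z) ∧ ¬(Y ∧ ¬¬¬Z)) ∨ W) ∧ ¬(¬(Y ∧ ¬Z) ∧ ¬(Y ∧ ¬Z))
= (¬(¬(Y ∧ ¬Z) ∧ ¬(Y ∧ ¬Z)) ∨ W) ∧ ¬(¬(Y ∧ ¬Z) ∧ ¬(Y ∧ ¬Z))
= ¬(¬(Y ∧ ¬Z) ∧ ¬(Y ∧ ¬Z))
= ¬¬(Y ∧ ¬Z)
= Y ∧ ¬Z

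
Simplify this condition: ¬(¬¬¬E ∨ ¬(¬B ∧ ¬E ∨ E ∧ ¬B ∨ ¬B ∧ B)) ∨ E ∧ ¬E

¬(¬¬¬E ∨ ¬(¬B ∧ ¬E ∨ E ∧ ¬B ∨ ¬B ∧ B)) ∨ E ∧ ¬E
= ¬(¬E ∨ ¬(¬B ∧ ¬E ∨ E ∧ ¬B ∨ ¬B ∧ B)) ∨ E ∧ ¬E   — double negation
= ¬(¬E ∨ ¬(¬B ∧ ¬E ∨ E ∧ ¬B)) ∨ E ∧ ¬E   — complement / identity
= ¬(¬E ∨ ¬¬B) ∨ E ∧ ¬E   — distribution
= E ∧ ¬B ∨ E ∧ ¬E   — De Morgan
= E ∧ ¬B   — complement / identity

E ∧ ¬B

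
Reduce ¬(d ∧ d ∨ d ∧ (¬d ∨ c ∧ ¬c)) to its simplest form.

¬d

¬(d ∧ d ∨ d ∧ (¬d ∨ c ∧ ¬c))
= ¬(d ∧ d ∨ d ∧ ¬d)   — complement / identity
= ¬d   — distribution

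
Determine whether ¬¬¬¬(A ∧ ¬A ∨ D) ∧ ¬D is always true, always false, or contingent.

always false

¬¬¬¬(A ∧ ¬A ∨ D) ∧ ¬D
= ¬¬¬¬D ∧ ¬D   — complement / identity
= ¬¬D ∧ ¬D   — double negation
= D ∧ ¬D   — double negation
= False   — complement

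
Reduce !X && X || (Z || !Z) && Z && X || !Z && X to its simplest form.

!X && X || (Z || !Z) && Z && X || !Z && X
= !X && X || Z && X || !Z && X   — complement / identity
= Z && X || !Z && X   — complement / identity
= X   — distribution

X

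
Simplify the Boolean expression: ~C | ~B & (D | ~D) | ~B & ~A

~C | ~B & (D | ~D) | ~B & ~A
= ~C | ~B | ~B & ~A   — complement / identity
= ~C | ~B   — absorption

~C | ~B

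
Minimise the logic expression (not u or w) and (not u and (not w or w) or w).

not u or w

(not u or w) and (not u and (not w or w) or w)
= (not u or w) and (not u or w)
= not u or w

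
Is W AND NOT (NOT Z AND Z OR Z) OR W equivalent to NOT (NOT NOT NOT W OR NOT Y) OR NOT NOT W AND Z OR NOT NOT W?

Yes

E1: W AND NOT (NOT Z AND Z OR Z) OR W
    = W AND NOT Z OR W   [complement / identity]
    = W   [absorption]
E2: NOT (NOT NOT NOT W OR NOT Y) OR NOT NOT W AND Z OR NOT NOT W
    = NOT (NOT NOT NOT W OR NOT Y) OR NOT NOT W   [absorption]
    = NOT NOT W AND Y OR NOT NOT W   [De Morgan]
    = NOT NOT W   [absorption]
    = W   [double negation]
Both reduce to W, so they are equivalent.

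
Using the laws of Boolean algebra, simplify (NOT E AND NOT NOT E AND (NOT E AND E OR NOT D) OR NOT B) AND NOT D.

NOT B AND NOT D

(NOT E AND NOT NOT E AND (NOT E AND E OR NOT D) OR NOT B) AND NOT D
= (NOT E AND E AND (NOT E AND E OR NOT D) OR NOT B) AND NOT D   (double negation)
= (NOT E AND E OR NOT B) AND NOT D   (absorption)
= NOT B AND NOT D   (complement / identity)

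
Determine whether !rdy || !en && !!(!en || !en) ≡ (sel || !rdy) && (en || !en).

No

E1: !rdy || !en && !!(!en || !en)
    = !rdy || !en && !!!en   [idempotence]
    = !rdy || !en && !en   [double negation]
    = !rdy || !en   [idempotence]
E2: (sel || !rdy) && (en || !en)
    = sel || !rdy   [complement / identity]
These differ: at en=0, rdy=1, sel=0, E1 = 1 but E2 = 0.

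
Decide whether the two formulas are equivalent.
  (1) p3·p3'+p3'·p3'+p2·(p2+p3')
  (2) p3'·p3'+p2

Yes

E1: p3·p3'+p3'·p3'+p2·(p2+p3')
    = p3·p3'+p3'·p3'+p2   — absorption
    = p3'+p2   — distribution
E2: p3'·p3'+p2
    = p3'+p2   — idempotence
Both reduce to p3'+p2, so they are equivalent.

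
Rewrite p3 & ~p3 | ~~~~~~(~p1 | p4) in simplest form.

~p1 | p4

p3 & ~p3 | ~~~~~~(~p1 | p4)
= p3 & ~p3 | ~~~~(~p1 | p4)
= p3 & ~p3 | ~~(~p1 | p4)
= ~~(~p1 | p4)
= ~p1 | p4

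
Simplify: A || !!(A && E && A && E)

A

A || !!(A && E && A && E)
= A || A && E && A && E   — double negation
= A || A && E   — idempotence
= A   — absorption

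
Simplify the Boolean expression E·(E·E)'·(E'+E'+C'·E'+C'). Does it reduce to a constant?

E·(E·E)'·(E'+E'+C'·E'+C')
= E·(E·E)'·(E'+E'+C')   [absorption]
= E·E'·(E'+E'+C')   [idempotence]
= E·E'·(E'+C')   [idempotence]
= E·E'   [absorption]
= 0   [complement]

0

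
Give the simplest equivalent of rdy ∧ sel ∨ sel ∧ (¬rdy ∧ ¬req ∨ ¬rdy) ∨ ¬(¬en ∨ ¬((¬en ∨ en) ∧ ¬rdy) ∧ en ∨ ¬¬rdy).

sel ∨ en ∧ ¬rdy

rdy ∧ sel ∨ sel ∧ (¬rdy ∧ ¬req ∨ ¬rdy) ∨ ¬(¬en ∨ ¬((¬en ∨ en) ∧ ¬rdy) ∧ en ∨ ¬¬rdy)
= rdy ∧ sel ∨ sel ∧ (¬rdy ∧ ¬req ∨ ¬rdy) ∨ ¬(¬en ∨ ¬¬rdy ∧ en ∨ ¬¬rdy)
= rdy ∧ sel ∨ sel ∧ ¬rdy ∨ ¬(¬en ∨ ¬¬rdy ∧ en ∨ ¬¬rdy)
= rdy ∧ sel ∨ sel ∧ ¬rdy ∨ ¬(¬en ∨ ¬¬rdy)
= rdy ∧ sel ∨ sel ∧ ¬rdy ∨ en ∧ ¬rdy
= sel ∨ en ∧ ¬rdy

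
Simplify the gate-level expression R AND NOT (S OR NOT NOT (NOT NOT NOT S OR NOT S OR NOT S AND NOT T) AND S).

R AND NOT (S OR NOT NOT (NOT NOT NOT S OR NOT S OR NOT S AND NOT T) AND S)
= R AND NOT (S OR (NOT NOT NOT S OR NOT S OR NOT S AND NOT T) AND S)   — double negation
= R AND NOT (S OR (NOT NOT NOT S OR NOT S) AND S)   — absorption
= R AND NOT (S OR (NOT S OR NOT S) AND S)   — double negation
= R AND NOT (S OR NOT S AND S)   — idempotence
= R AND NOT S   — complement / identity

R AND NOT S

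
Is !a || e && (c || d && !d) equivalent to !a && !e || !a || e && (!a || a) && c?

E1: !a || e && (c || d && !d)
    = !a || e && c   [complement / identity]
E2: !a && !e || !a || e && (!a || a) && c
    = !a || e && (!a || a) && c   [absorption]
    = !a || e && c   [complement / identity]
Both reduce to !a || e && c, so they are equivalent.

Yes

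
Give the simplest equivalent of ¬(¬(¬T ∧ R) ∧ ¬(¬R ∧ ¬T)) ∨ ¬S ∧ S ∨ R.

¬T ∨ R

¬(¬(¬T ∧ R) ∧ ¬(¬R ∧ ¬T)) ∨ ¬S ∧ S ∨ R
= ¬T ∧ R ∨ ¬R ∧ ¬T ∨ ¬S ∧ S ∨ R   — De Morgan
= ¬T ∨ ¬S ∧ S ∨ R   — distribution
= ¬T ∨ R   — complement / identity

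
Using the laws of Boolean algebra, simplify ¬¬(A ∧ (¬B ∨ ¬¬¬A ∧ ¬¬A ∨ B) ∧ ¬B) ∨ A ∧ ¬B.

A ∧ ¬B

¬¬(A ∧ (¬B ∨ ¬¬¬A ∧ ¬¬A ∨ B) ∧ ¬B) ∨ A ∧ ¬B
= ¬¬(A ∧ (¬B ∨ ¬A ∧ ¬¬A ∨ B) ∧ ¬B) ∨ A ∧ ¬B   [double negation]
= A ∧ (¬B ∨ ¬A ∧ ¬¬A ∨ B) ∧ ¬B ∨ A ∧ ¬B   [double negation]
= A ∧ (¬B ∨ ¬A ∧ A ∨ B) ∧ ¬B ∨ A ∧ ¬B   [double negation]
= A ∧ (¬B ∨ B) ∧ ¬B ∨ A ∧ ¬B   [complement / identity]
= A ∧ ¬B ∨ A ∧ ¬B   [complement / identity]
= A ∧ ¬B   [idempotence]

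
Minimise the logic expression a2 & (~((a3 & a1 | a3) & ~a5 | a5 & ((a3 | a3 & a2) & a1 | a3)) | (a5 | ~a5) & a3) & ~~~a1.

a2 & ~a1

a2 & (~((a3 & a1 | a3) & ~a5 | a5 & ((a3 | a3 & a2) & a1 | a3)) | (a5 | ~a5) & a3) & ~~~a1
= a2 & (~((a3 & a1 | a3) & ~a5 | a5 & ((a3 | a3 & a2) & a1 | a3)) | a3) & ~~~a1   (complement / identity)
= a2 & (~((a3 & a1 | a3) & ~a5 | a5 & (a3 & a1 | a3)) | a3) & ~~~a1   (absorption)
= a2 & (~(a3 & a1 | a3) | a3) & ~~~a1   (distribution)
= a2 & (~a3 | a3) & ~~~a1   (absorption)
= a2 & ~~~a1   (complement / identity)
= a2 & ~a1   (double negation)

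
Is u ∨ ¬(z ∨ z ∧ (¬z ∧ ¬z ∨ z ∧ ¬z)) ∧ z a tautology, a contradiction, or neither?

u ∨ ¬(z ∨ z ∧ (¬z ∧ ¬z ∨ z ∧ ¬z)) ∧ z
= u ∨ ¬(z ∨ z ∧ ¬z) ∧ z   (distribution)
= u ∨ ¬z ∧ z   (complement / identity)
= u   (complement / identity)
This depends on u, so it is not a constant.

neither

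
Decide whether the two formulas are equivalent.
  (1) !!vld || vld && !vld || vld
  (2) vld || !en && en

E1: !!vld || vld && !vld || vld
    = vld || vld && !vld || vld   — double negation
    = vld || vld   — complement / identity
    = vld   — idempotence
E2: vld || !en && en
    = vld   — complement / identity
Both reduce to vld, so they are equivalent.

Yes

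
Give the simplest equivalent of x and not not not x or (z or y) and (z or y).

z or y

x and not not not x or (z or y) and (z or y)
= x and not not not x or z or y   — idempotence
= x and not x or z or y   — double negation
= z or y   — complement / identity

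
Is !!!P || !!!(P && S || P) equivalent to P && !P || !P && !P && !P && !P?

E1: !!!P || !!!(P && S || P)
    = !!!P || !!!P   [absorption]
    = !!!P   [idempotence]
    = !P   [double negation]
E2: P && !P || !P && !P && !P && !P
    = P && !P || !P && !P   [idempotence]
    = !P   [distribution]
Both reduce to !P, so they are equivalent.

Yes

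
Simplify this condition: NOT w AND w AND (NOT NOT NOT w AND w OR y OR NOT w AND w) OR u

u

NOT w AND w AND (NOT NOT NOT w AND w OR y OR NOT w AND w) OR u
= NOT w AND w AND (NOT w AND w OR y OR NOT w AND w) OR u
= NOT w AND w AND (NOT w AND w OR y) OR u
= NOT w AND w OR u
= u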